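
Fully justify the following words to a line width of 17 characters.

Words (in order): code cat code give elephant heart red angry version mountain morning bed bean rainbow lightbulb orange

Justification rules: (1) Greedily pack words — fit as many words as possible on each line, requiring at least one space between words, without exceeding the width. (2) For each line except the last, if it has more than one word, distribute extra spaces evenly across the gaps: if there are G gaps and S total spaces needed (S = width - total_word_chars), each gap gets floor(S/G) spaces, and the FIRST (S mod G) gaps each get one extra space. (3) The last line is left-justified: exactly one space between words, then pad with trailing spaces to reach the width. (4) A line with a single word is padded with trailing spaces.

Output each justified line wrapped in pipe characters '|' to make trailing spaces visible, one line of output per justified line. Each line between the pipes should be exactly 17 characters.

Answer: |code   cat   code|
|give     elephant|
|heart  red  angry|
|version  mountain|
|morning  bed bean|
|rainbow lightbulb|
|orange           |

Derivation:
Line 1: ['code', 'cat', 'code'] (min_width=13, slack=4)
Line 2: ['give', 'elephant'] (min_width=13, slack=4)
Line 3: ['heart', 'red', 'angry'] (min_width=15, slack=2)
Line 4: ['version', 'mountain'] (min_width=16, slack=1)
Line 5: ['morning', 'bed', 'bean'] (min_width=16, slack=1)
Line 6: ['rainbow', 'lightbulb'] (min_width=17, slack=0)
Line 7: ['orange'] (min_width=6, slack=11)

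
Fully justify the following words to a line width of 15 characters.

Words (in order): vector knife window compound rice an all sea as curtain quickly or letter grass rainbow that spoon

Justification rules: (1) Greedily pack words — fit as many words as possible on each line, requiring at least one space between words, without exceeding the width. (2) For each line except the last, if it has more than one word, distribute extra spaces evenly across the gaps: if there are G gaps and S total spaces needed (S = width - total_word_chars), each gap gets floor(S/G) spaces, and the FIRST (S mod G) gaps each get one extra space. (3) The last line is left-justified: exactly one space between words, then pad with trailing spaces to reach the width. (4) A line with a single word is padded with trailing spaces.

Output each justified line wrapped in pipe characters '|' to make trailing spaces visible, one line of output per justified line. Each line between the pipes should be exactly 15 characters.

Line 1: ['vector', 'knife'] (min_width=12, slack=3)
Line 2: ['window', 'compound'] (min_width=15, slack=0)
Line 3: ['rice', 'an', 'all', 'sea'] (min_width=15, slack=0)
Line 4: ['as', 'curtain'] (min_width=10, slack=5)
Line 5: ['quickly', 'or'] (min_width=10, slack=5)
Line 6: ['letter', 'grass'] (min_width=12, slack=3)
Line 7: ['rainbow', 'that'] (min_width=12, slack=3)
Line 8: ['spoon'] (min_width=5, slack=10)

Answer: |vector    knife|
|window compound|
|rice an all sea|
|as      curtain|
|quickly      or|
|letter    grass|
|rainbow    that|
|spoon          |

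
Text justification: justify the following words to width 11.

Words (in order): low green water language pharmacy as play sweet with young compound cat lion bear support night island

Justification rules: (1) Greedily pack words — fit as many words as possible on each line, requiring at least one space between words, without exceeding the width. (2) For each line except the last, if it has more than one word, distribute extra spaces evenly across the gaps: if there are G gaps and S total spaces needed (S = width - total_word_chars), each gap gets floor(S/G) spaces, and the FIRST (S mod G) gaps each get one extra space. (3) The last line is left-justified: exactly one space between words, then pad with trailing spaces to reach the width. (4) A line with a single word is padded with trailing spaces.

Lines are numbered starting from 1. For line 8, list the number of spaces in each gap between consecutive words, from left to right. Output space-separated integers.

Line 1: ['low', 'green'] (min_width=9, slack=2)
Line 2: ['water'] (min_width=5, slack=6)
Line 3: ['language'] (min_width=8, slack=3)
Line 4: ['pharmacy', 'as'] (min_width=11, slack=0)
Line 5: ['play', 'sweet'] (min_width=10, slack=1)
Line 6: ['with', 'young'] (min_width=10, slack=1)
Line 7: ['compound'] (min_width=8, slack=3)
Line 8: ['cat', 'lion'] (min_width=8, slack=3)
Line 9: ['bear'] (min_width=4, slack=7)
Line 10: ['support'] (min_width=7, slack=4)
Line 11: ['night'] (min_width=5, slack=6)
Line 12: ['island'] (min_width=6, slack=5)

Answer: 4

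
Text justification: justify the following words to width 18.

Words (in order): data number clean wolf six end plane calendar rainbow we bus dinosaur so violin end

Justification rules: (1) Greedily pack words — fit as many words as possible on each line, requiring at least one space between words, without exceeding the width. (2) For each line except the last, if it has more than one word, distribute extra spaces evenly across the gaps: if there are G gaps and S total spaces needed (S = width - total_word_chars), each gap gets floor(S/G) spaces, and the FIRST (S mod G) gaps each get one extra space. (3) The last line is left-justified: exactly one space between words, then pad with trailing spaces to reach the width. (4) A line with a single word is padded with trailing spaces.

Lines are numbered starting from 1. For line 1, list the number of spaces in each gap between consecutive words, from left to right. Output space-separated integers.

Answer: 2 1

Derivation:
Line 1: ['data', 'number', 'clean'] (min_width=17, slack=1)
Line 2: ['wolf', 'six', 'end', 'plane'] (min_width=18, slack=0)
Line 3: ['calendar', 'rainbow'] (min_width=16, slack=2)
Line 4: ['we', 'bus', 'dinosaur', 'so'] (min_width=18, slack=0)
Line 5: ['violin', 'end'] (min_width=10, slack=8)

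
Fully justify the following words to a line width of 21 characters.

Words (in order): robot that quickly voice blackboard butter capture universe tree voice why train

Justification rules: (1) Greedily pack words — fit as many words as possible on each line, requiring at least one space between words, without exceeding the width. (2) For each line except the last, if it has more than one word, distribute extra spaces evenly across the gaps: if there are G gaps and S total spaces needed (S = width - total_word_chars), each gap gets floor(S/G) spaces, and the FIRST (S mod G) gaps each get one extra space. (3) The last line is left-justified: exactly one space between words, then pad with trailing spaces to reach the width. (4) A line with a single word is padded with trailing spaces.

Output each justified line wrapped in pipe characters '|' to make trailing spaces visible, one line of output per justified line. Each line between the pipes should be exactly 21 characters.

Line 1: ['robot', 'that', 'quickly'] (min_width=18, slack=3)
Line 2: ['voice', 'blackboard'] (min_width=16, slack=5)
Line 3: ['butter', 'capture'] (min_width=14, slack=7)
Line 4: ['universe', 'tree', 'voice'] (min_width=19, slack=2)
Line 5: ['why', 'train'] (min_width=9, slack=12)

Answer: |robot   that  quickly|
|voice      blackboard|
|butter        capture|
|universe  tree  voice|
|why train            |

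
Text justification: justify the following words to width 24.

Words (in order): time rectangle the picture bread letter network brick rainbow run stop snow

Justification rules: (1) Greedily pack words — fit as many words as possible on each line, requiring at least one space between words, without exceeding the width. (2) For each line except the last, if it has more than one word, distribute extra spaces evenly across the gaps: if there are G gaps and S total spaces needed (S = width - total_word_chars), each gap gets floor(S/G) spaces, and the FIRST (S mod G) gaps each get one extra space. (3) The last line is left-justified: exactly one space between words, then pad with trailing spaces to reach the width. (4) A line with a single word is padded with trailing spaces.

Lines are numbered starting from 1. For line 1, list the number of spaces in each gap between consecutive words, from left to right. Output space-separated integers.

Line 1: ['time', 'rectangle', 'the'] (min_width=18, slack=6)
Line 2: ['picture', 'bread', 'letter'] (min_width=20, slack=4)
Line 3: ['network', 'brick', 'rainbow'] (min_width=21, slack=3)
Line 4: ['run', 'stop', 'snow'] (min_width=13, slack=11)

Answer: 4 4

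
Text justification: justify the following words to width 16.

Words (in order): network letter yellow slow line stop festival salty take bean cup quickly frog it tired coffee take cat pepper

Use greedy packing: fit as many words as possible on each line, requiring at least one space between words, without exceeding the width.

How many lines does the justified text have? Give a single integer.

Answer: 7

Derivation:
Line 1: ['network', 'letter'] (min_width=14, slack=2)
Line 2: ['yellow', 'slow', 'line'] (min_width=16, slack=0)
Line 3: ['stop', 'festival'] (min_width=13, slack=3)
Line 4: ['salty', 'take', 'bean'] (min_width=15, slack=1)
Line 5: ['cup', 'quickly', 'frog'] (min_width=16, slack=0)
Line 6: ['it', 'tired', 'coffee'] (min_width=15, slack=1)
Line 7: ['take', 'cat', 'pepper'] (min_width=15, slack=1)
Total lines: 7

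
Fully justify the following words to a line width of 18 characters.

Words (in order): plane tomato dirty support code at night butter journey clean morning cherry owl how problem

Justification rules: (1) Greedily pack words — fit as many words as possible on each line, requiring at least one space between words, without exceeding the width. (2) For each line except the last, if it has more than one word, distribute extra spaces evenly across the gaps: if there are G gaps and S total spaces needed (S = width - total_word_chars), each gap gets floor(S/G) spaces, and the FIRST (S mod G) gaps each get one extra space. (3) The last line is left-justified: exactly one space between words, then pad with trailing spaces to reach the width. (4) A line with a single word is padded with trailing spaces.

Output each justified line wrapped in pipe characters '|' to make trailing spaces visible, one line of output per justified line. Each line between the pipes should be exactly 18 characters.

Answer: |plane tomato dirty|
|support   code  at|
|night       butter|
|journey      clean|
|morning cherry owl|
|how problem       |

Derivation:
Line 1: ['plane', 'tomato', 'dirty'] (min_width=18, slack=0)
Line 2: ['support', 'code', 'at'] (min_width=15, slack=3)
Line 3: ['night', 'butter'] (min_width=12, slack=6)
Line 4: ['journey', 'clean'] (min_width=13, slack=5)
Line 5: ['morning', 'cherry', 'owl'] (min_width=18, slack=0)
Line 6: ['how', 'problem'] (min_width=11, slack=7)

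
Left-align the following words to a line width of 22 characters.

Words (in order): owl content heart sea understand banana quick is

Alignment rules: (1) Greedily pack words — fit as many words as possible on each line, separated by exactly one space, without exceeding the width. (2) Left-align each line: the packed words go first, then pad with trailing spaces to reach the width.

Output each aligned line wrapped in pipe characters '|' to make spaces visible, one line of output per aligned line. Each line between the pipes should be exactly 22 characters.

Answer: |owl content heart sea |
|understand banana     |
|quick is              |

Derivation:
Line 1: ['owl', 'content', 'heart', 'sea'] (min_width=21, slack=1)
Line 2: ['understand', 'banana'] (min_width=17, slack=5)
Line 3: ['quick', 'is'] (min_width=8, slack=14)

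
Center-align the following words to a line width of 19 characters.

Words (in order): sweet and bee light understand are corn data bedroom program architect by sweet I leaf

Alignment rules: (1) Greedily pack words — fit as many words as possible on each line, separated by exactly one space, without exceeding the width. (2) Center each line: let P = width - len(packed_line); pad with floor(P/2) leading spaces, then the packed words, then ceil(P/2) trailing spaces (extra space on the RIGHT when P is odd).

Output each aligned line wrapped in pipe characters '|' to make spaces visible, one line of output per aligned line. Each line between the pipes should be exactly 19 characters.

Line 1: ['sweet', 'and', 'bee', 'light'] (min_width=19, slack=0)
Line 2: ['understand', 'are', 'corn'] (min_width=19, slack=0)
Line 3: ['data', 'bedroom'] (min_width=12, slack=7)
Line 4: ['program', 'architect'] (min_width=17, slack=2)
Line 5: ['by', 'sweet', 'I', 'leaf'] (min_width=15, slack=4)

Answer: |sweet and bee light|
|understand are corn|
|   data bedroom    |
| program architect |
|  by sweet I leaf  |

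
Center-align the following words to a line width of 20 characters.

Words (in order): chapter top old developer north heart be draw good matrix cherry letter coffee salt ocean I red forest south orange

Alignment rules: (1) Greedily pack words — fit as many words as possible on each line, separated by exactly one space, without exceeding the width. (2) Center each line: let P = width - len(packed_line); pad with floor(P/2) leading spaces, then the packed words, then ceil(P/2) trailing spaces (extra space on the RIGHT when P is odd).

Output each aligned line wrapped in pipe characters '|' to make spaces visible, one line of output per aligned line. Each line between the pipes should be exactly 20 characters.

Line 1: ['chapter', 'top', 'old'] (min_width=15, slack=5)
Line 2: ['developer', 'north'] (min_width=15, slack=5)
Line 3: ['heart', 'be', 'draw', 'good'] (min_width=18, slack=2)
Line 4: ['matrix', 'cherry', 'letter'] (min_width=20, slack=0)
Line 5: ['coffee', 'salt', 'ocean', 'I'] (min_width=19, slack=1)
Line 6: ['red', 'forest', 'south'] (min_width=16, slack=4)
Line 7: ['orange'] (min_width=6, slack=14)

Answer: |  chapter top old   |
|  developer north   |
| heart be draw good |
|matrix cherry letter|
|coffee salt ocean I |
|  red forest south  |
|       orange       |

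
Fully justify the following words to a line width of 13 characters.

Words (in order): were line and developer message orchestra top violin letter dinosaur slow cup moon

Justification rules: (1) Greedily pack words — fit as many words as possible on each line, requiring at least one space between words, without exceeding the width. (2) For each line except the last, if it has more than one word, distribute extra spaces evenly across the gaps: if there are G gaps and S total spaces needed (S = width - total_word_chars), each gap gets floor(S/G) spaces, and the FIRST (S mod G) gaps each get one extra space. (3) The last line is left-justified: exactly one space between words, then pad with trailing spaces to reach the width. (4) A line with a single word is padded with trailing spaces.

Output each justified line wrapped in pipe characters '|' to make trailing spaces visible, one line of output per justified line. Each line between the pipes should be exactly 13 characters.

Answer: |were line and|
|developer    |
|message      |
|orchestra top|
|violin letter|
|dinosaur slow|
|cup moon     |

Derivation:
Line 1: ['were', 'line', 'and'] (min_width=13, slack=0)
Line 2: ['developer'] (min_width=9, slack=4)
Line 3: ['message'] (min_width=7, slack=6)
Line 4: ['orchestra', 'top'] (min_width=13, slack=0)
Line 5: ['violin', 'letter'] (min_width=13, slack=0)
Line 6: ['dinosaur', 'slow'] (min_width=13, slack=0)
Line 7: ['cup', 'moon'] (min_width=8, slack=5)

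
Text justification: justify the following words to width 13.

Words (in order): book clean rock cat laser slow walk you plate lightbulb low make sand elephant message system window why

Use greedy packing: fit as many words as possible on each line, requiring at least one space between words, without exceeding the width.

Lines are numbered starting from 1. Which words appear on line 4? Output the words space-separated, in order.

Line 1: ['book', 'clean'] (min_width=10, slack=3)
Line 2: ['rock', 'cat'] (min_width=8, slack=5)
Line 3: ['laser', 'slow'] (min_width=10, slack=3)
Line 4: ['walk', 'you'] (min_width=8, slack=5)
Line 5: ['plate'] (min_width=5, slack=8)
Line 6: ['lightbulb', 'low'] (min_width=13, slack=0)
Line 7: ['make', 'sand'] (min_width=9, slack=4)
Line 8: ['elephant'] (min_width=8, slack=5)
Line 9: ['message'] (min_width=7, slack=6)
Line 10: ['system', 'window'] (min_width=13, slack=0)
Line 11: ['why'] (min_width=3, slack=10)

Answer: walk you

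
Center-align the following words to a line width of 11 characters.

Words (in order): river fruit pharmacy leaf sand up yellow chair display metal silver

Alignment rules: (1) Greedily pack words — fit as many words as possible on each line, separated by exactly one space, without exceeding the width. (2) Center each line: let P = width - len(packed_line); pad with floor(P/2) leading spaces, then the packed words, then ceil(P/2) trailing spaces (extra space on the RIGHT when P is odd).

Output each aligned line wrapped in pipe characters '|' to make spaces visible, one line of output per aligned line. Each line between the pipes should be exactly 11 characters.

Answer: |river fruit|
| pharmacy  |
| leaf sand |
| up yellow |
|   chair   |
|  display  |
|   metal   |
|  silver   |

Derivation:
Line 1: ['river', 'fruit'] (min_width=11, slack=0)
Line 2: ['pharmacy'] (min_width=8, slack=3)
Line 3: ['leaf', 'sand'] (min_width=9, slack=2)
Line 4: ['up', 'yellow'] (min_width=9, slack=2)
Line 5: ['chair'] (min_width=5, slack=6)
Line 6: ['display'] (min_width=7, slack=4)
Line 7: ['metal'] (min_width=5, slack=6)
Line 8: ['silver'] (min_width=6, slack=5)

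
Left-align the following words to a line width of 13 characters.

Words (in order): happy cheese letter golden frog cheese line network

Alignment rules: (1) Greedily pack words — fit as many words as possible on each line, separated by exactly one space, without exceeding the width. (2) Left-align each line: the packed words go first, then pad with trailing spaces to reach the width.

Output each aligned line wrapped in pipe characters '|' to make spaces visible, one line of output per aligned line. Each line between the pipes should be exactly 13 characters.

Answer: |happy cheese |
|letter golden|
|frog cheese  |
|line network |

Derivation:
Line 1: ['happy', 'cheese'] (min_width=12, slack=1)
Line 2: ['letter', 'golden'] (min_width=13, slack=0)
Line 3: ['frog', 'cheese'] (min_width=11, slack=2)
Line 4: ['line', 'network'] (min_width=12, slack=1)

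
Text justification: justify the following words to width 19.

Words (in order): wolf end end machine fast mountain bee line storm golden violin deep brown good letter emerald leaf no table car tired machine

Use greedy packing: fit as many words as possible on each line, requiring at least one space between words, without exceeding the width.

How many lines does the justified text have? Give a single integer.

Line 1: ['wolf', 'end', 'end'] (min_width=12, slack=7)
Line 2: ['machine', 'fast'] (min_width=12, slack=7)
Line 3: ['mountain', 'bee', 'line'] (min_width=17, slack=2)
Line 4: ['storm', 'golden', 'violin'] (min_width=19, slack=0)
Line 5: ['deep', 'brown', 'good'] (min_width=15, slack=4)
Line 6: ['letter', 'emerald', 'leaf'] (min_width=19, slack=0)
Line 7: ['no', 'table', 'car', 'tired'] (min_width=18, slack=1)
Line 8: ['machine'] (min_width=7, slack=12)
Total lines: 8

Answer: 8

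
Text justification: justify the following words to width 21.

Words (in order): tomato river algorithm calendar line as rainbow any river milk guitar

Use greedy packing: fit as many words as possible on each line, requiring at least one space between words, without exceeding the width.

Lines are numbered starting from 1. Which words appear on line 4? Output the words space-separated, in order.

Answer: river milk guitar

Derivation:
Line 1: ['tomato', 'river'] (min_width=12, slack=9)
Line 2: ['algorithm', 'calendar'] (min_width=18, slack=3)
Line 3: ['line', 'as', 'rainbow', 'any'] (min_width=19, slack=2)
Line 4: ['river', 'milk', 'guitar'] (min_width=17, slack=4)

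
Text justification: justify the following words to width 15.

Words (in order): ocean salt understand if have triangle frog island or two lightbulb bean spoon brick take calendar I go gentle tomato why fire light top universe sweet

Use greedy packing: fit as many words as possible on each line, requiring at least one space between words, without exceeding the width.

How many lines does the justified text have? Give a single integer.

Line 1: ['ocean', 'salt'] (min_width=10, slack=5)
Line 2: ['understand', 'if'] (min_width=13, slack=2)
Line 3: ['have', 'triangle'] (min_width=13, slack=2)
Line 4: ['frog', 'island', 'or'] (min_width=14, slack=1)
Line 5: ['two', 'lightbulb'] (min_width=13, slack=2)
Line 6: ['bean', 'spoon'] (min_width=10, slack=5)
Line 7: ['brick', 'take'] (min_width=10, slack=5)
Line 8: ['calendar', 'I', 'go'] (min_width=13, slack=2)
Line 9: ['gentle', 'tomato'] (min_width=13, slack=2)
Line 10: ['why', 'fire', 'light'] (min_width=14, slack=1)
Line 11: ['top', 'universe'] (min_width=12, slack=3)
Line 12: ['sweet'] (min_width=5, slack=10)
Total lines: 12

Answer: 12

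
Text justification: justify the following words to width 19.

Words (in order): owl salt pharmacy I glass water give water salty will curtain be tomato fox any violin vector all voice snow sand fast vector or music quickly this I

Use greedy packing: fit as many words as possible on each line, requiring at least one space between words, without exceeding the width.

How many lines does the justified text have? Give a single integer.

Answer: 9

Derivation:
Line 1: ['owl', 'salt', 'pharmacy', 'I'] (min_width=19, slack=0)
Line 2: ['glass', 'water', 'give'] (min_width=16, slack=3)
Line 3: ['water', 'salty', 'will'] (min_width=16, slack=3)
Line 4: ['curtain', 'be', 'tomato'] (min_width=17, slack=2)
Line 5: ['fox', 'any', 'violin'] (min_width=14, slack=5)
Line 6: ['vector', 'all', 'voice'] (min_width=16, slack=3)
Line 7: ['snow', 'sand', 'fast'] (min_width=14, slack=5)
Line 8: ['vector', 'or', 'music'] (min_width=15, slack=4)
Line 9: ['quickly', 'this', 'I'] (min_width=14, slack=5)
Total lines: 9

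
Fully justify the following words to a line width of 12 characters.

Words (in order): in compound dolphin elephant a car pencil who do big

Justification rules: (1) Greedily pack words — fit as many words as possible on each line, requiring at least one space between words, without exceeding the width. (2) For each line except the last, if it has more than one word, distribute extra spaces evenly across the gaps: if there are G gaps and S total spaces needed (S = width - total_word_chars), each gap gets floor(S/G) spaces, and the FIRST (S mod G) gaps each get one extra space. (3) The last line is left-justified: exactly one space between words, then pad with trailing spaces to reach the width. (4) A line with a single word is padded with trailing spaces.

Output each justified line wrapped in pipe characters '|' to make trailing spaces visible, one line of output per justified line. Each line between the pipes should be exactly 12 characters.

Answer: |in  compound|
|dolphin     |
|elephant   a|
|car   pencil|
|who do big  |

Derivation:
Line 1: ['in', 'compound'] (min_width=11, slack=1)
Line 2: ['dolphin'] (min_width=7, slack=5)
Line 3: ['elephant', 'a'] (min_width=10, slack=2)
Line 4: ['car', 'pencil'] (min_width=10, slack=2)
Line 5: ['who', 'do', 'big'] (min_width=10, slack=2)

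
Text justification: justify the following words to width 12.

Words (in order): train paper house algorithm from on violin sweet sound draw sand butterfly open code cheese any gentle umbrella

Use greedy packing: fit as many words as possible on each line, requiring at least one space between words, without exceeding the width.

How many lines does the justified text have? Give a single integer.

Answer: 12

Derivation:
Line 1: ['train', 'paper'] (min_width=11, slack=1)
Line 2: ['house'] (min_width=5, slack=7)
Line 3: ['algorithm'] (min_width=9, slack=3)
Line 4: ['from', 'on'] (min_width=7, slack=5)
Line 5: ['violin', 'sweet'] (min_width=12, slack=0)
Line 6: ['sound', 'draw'] (min_width=10, slack=2)
Line 7: ['sand'] (min_width=4, slack=8)
Line 8: ['butterfly'] (min_width=9, slack=3)
Line 9: ['open', 'code'] (min_width=9, slack=3)
Line 10: ['cheese', 'any'] (min_width=10, slack=2)
Line 11: ['gentle'] (min_width=6, slack=6)
Line 12: ['umbrella'] (min_width=8, slack=4)
Total lines: 12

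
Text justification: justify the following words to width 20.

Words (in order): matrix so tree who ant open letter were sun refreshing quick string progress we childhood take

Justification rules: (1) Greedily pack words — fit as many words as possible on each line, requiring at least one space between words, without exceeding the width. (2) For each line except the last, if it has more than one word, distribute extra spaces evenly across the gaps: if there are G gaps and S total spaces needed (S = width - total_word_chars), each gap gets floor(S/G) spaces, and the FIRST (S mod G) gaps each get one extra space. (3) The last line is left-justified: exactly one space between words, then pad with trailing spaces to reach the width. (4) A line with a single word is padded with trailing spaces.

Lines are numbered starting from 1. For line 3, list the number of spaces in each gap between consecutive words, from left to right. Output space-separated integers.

Line 1: ['matrix', 'so', 'tree', 'who'] (min_width=18, slack=2)
Line 2: ['ant', 'open', 'letter', 'were'] (min_width=20, slack=0)
Line 3: ['sun', 'refreshing', 'quick'] (min_width=20, slack=0)
Line 4: ['string', 'progress', 'we'] (min_width=18, slack=2)
Line 5: ['childhood', 'take'] (min_width=14, slack=6)

Answer: 1 1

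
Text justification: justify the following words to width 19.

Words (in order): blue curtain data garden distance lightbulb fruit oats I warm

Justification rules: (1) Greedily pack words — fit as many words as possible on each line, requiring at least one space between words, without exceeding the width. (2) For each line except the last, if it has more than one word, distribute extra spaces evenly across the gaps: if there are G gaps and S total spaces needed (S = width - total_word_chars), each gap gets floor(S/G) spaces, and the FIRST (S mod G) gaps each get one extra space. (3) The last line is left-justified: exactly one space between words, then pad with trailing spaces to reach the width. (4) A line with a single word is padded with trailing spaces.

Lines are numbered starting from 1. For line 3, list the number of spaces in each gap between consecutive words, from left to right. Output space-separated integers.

Line 1: ['blue', 'curtain', 'data'] (min_width=17, slack=2)
Line 2: ['garden', 'distance'] (min_width=15, slack=4)
Line 3: ['lightbulb', 'fruit'] (min_width=15, slack=4)
Line 4: ['oats', 'I', 'warm'] (min_width=11, slack=8)

Answer: 5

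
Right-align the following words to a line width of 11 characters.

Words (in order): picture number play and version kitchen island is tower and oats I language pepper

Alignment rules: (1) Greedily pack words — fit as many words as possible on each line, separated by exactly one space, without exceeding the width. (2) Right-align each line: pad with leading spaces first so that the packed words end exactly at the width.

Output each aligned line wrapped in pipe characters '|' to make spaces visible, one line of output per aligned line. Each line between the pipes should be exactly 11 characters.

Answer: |    picture|
|number play|
|and version|
|    kitchen|
|  island is|
|  tower and|
|     oats I|
|   language|
|     pepper|

Derivation:
Line 1: ['picture'] (min_width=7, slack=4)
Line 2: ['number', 'play'] (min_width=11, slack=0)
Line 3: ['and', 'version'] (min_width=11, slack=0)
Line 4: ['kitchen'] (min_width=7, slack=4)
Line 5: ['island', 'is'] (min_width=9, slack=2)
Line 6: ['tower', 'and'] (min_width=9, slack=2)
Line 7: ['oats', 'I'] (min_width=6, slack=5)
Line 8: ['language'] (min_width=8, slack=3)
Line 9: ['pepper'] (min_width=6, slack=5)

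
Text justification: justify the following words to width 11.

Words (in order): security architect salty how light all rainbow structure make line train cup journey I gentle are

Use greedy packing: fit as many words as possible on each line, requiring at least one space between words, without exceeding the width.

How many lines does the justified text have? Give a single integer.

Answer: 10

Derivation:
Line 1: ['security'] (min_width=8, slack=3)
Line 2: ['architect'] (min_width=9, slack=2)
Line 3: ['salty', 'how'] (min_width=9, slack=2)
Line 4: ['light', 'all'] (min_width=9, slack=2)
Line 5: ['rainbow'] (min_width=7, slack=4)
Line 6: ['structure'] (min_width=9, slack=2)
Line 7: ['make', 'line'] (min_width=9, slack=2)
Line 8: ['train', 'cup'] (min_width=9, slack=2)
Line 9: ['journey', 'I'] (min_width=9, slack=2)
Line 10: ['gentle', 'are'] (min_width=10, slack=1)
Total lines: 10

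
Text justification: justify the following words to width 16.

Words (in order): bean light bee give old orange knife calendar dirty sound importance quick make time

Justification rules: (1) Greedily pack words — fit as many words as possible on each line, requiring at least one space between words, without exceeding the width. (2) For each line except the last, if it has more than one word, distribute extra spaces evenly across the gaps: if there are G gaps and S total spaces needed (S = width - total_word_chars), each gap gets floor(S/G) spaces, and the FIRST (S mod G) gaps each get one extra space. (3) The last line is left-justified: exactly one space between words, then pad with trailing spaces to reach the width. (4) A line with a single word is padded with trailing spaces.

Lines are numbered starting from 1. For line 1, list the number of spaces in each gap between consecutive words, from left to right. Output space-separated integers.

Line 1: ['bean', 'light', 'bee'] (min_width=14, slack=2)
Line 2: ['give', 'old', 'orange'] (min_width=15, slack=1)
Line 3: ['knife', 'calendar'] (min_width=14, slack=2)
Line 4: ['dirty', 'sound'] (min_width=11, slack=5)
Line 5: ['importance', 'quick'] (min_width=16, slack=0)
Line 6: ['make', 'time'] (min_width=9, slack=7)

Answer: 2 2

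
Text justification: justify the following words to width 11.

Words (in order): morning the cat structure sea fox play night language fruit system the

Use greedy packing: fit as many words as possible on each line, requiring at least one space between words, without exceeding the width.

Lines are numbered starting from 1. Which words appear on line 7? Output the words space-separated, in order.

Line 1: ['morning', 'the'] (min_width=11, slack=0)
Line 2: ['cat'] (min_width=3, slack=8)
Line 3: ['structure'] (min_width=9, slack=2)
Line 4: ['sea', 'fox'] (min_width=7, slack=4)
Line 5: ['play', 'night'] (min_width=10, slack=1)
Line 6: ['language'] (min_width=8, slack=3)
Line 7: ['fruit'] (min_width=5, slack=6)
Line 8: ['system', 'the'] (min_width=10, slack=1)

Answer: fruit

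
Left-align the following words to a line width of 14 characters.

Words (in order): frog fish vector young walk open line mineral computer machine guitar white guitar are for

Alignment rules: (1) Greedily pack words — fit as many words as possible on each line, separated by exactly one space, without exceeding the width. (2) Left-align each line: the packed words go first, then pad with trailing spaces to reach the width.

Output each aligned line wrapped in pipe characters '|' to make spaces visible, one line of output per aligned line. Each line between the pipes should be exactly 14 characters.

Answer: |frog fish     |
|vector young  |
|walk open line|
|mineral       |
|computer      |
|machine guitar|
|white guitar  |
|are for       |

Derivation:
Line 1: ['frog', 'fish'] (min_width=9, slack=5)
Line 2: ['vector', 'young'] (min_width=12, slack=2)
Line 3: ['walk', 'open', 'line'] (min_width=14, slack=0)
Line 4: ['mineral'] (min_width=7, slack=7)
Line 5: ['computer'] (min_width=8, slack=6)
Line 6: ['machine', 'guitar'] (min_width=14, slack=0)
Line 7: ['white', 'guitar'] (min_width=12, slack=2)
Line 8: ['are', 'for'] (min_width=7, slack=7)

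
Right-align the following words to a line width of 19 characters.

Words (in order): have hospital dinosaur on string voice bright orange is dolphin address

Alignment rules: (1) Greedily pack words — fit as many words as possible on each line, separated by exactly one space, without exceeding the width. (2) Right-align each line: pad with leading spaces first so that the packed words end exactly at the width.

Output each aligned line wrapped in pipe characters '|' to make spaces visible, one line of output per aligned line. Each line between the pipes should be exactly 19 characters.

Line 1: ['have', 'hospital'] (min_width=13, slack=6)
Line 2: ['dinosaur', 'on', 'string'] (min_width=18, slack=1)
Line 3: ['voice', 'bright', 'orange'] (min_width=19, slack=0)
Line 4: ['is', 'dolphin', 'address'] (min_width=18, slack=1)

Answer: |      have hospital|
| dinosaur on string|
|voice bright orange|
| is dolphin address|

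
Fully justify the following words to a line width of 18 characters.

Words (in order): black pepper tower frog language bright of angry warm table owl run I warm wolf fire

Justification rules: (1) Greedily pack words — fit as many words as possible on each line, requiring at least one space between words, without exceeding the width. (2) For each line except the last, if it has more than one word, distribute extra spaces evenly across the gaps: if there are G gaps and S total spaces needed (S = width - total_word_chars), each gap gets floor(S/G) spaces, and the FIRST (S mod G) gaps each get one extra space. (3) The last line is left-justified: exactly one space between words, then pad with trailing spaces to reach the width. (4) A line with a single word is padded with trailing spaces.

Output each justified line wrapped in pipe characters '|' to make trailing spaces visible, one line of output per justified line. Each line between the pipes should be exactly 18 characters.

Line 1: ['black', 'pepper', 'tower'] (min_width=18, slack=0)
Line 2: ['frog', 'language'] (min_width=13, slack=5)
Line 3: ['bright', 'of', 'angry'] (min_width=15, slack=3)
Line 4: ['warm', 'table', 'owl', 'run'] (min_width=18, slack=0)
Line 5: ['I', 'warm', 'wolf', 'fire'] (min_width=16, slack=2)

Answer: |black pepper tower|
|frog      language|
|bright   of  angry|
|warm table owl run|
|I warm wolf fire  |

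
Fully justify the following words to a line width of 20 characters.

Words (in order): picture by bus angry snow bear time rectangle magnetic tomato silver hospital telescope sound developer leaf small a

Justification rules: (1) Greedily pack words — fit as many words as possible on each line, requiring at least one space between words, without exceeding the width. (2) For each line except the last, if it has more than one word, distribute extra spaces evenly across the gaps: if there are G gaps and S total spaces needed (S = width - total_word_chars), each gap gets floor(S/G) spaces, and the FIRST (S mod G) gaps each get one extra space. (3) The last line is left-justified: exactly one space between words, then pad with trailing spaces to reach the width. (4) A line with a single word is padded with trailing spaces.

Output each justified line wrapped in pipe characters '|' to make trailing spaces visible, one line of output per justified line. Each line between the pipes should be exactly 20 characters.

Answer: |picture by bus angry|
|snow    bear    time|
|rectangle   magnetic|
|tomato        silver|
|hospital   telescope|
|sound developer leaf|
|small a             |

Derivation:
Line 1: ['picture', 'by', 'bus', 'angry'] (min_width=20, slack=0)
Line 2: ['snow', 'bear', 'time'] (min_width=14, slack=6)
Line 3: ['rectangle', 'magnetic'] (min_width=18, slack=2)
Line 4: ['tomato', 'silver'] (min_width=13, slack=7)
Line 5: ['hospital', 'telescope'] (min_width=18, slack=2)
Line 6: ['sound', 'developer', 'leaf'] (min_width=20, slack=0)
Line 7: ['small', 'a'] (min_width=7, slack=13)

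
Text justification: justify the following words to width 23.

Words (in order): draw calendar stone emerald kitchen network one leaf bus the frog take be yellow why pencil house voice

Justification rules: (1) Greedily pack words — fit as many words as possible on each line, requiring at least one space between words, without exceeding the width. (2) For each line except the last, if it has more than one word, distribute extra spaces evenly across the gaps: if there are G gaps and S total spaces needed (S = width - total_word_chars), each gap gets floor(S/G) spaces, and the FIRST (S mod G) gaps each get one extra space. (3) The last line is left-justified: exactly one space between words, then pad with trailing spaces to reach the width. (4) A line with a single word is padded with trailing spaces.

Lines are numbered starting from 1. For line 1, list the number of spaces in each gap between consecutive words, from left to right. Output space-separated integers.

Answer: 3 3

Derivation:
Line 1: ['draw', 'calendar', 'stone'] (min_width=19, slack=4)
Line 2: ['emerald', 'kitchen', 'network'] (min_width=23, slack=0)
Line 3: ['one', 'leaf', 'bus', 'the', 'frog'] (min_width=21, slack=2)
Line 4: ['take', 'be', 'yellow', 'why'] (min_width=18, slack=5)
Line 5: ['pencil', 'house', 'voice'] (min_width=18, slack=5)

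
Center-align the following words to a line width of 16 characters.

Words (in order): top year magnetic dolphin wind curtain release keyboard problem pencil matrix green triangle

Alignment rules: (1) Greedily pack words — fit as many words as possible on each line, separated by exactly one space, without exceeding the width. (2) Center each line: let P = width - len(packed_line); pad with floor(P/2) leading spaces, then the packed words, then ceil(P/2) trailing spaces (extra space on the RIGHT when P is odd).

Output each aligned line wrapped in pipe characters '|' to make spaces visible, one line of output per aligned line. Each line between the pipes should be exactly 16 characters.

Answer: |    top year    |
|magnetic dolphin|
|  wind curtain  |
|release keyboard|
| problem pencil |
|  matrix green  |
|    triangle    |

Derivation:
Line 1: ['top', 'year'] (min_width=8, slack=8)
Line 2: ['magnetic', 'dolphin'] (min_width=16, slack=0)
Line 3: ['wind', 'curtain'] (min_width=12, slack=4)
Line 4: ['release', 'keyboard'] (min_width=16, slack=0)
Line 5: ['problem', 'pencil'] (min_width=14, slack=2)
Line 6: ['matrix', 'green'] (min_width=12, slack=4)
Line 7: ['triangle'] (min_width=8, slack=8)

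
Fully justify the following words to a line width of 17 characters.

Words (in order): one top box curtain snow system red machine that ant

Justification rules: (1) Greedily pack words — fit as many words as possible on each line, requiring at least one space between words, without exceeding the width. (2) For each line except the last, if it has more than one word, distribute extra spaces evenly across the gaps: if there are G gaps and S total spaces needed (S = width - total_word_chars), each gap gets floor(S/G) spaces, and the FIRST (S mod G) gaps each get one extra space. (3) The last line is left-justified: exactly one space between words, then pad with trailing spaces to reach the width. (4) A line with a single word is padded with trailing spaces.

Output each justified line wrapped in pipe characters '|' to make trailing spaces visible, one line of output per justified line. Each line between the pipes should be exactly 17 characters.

Answer: |one    top    box|
|curtain      snow|
|system        red|
|machine that ant |

Derivation:
Line 1: ['one', 'top', 'box'] (min_width=11, slack=6)
Line 2: ['curtain', 'snow'] (min_width=12, slack=5)
Line 3: ['system', 'red'] (min_width=10, slack=7)
Line 4: ['machine', 'that', 'ant'] (min_width=16, slack=1)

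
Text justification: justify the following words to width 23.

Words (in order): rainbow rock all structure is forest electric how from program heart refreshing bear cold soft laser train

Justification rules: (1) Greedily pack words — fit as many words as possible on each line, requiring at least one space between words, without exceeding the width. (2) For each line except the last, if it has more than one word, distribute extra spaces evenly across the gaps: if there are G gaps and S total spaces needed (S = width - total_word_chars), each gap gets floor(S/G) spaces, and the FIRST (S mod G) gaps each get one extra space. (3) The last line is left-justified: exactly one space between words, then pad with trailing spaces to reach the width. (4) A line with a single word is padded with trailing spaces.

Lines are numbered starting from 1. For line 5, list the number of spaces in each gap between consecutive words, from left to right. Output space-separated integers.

Answer: 3 2

Derivation:
Line 1: ['rainbow', 'rock', 'all'] (min_width=16, slack=7)
Line 2: ['structure', 'is', 'forest'] (min_width=19, slack=4)
Line 3: ['electric', 'how', 'from'] (min_width=17, slack=6)
Line 4: ['program', 'heart'] (min_width=13, slack=10)
Line 5: ['refreshing', 'bear', 'cold'] (min_width=20, slack=3)
Line 6: ['soft', 'laser', 'train'] (min_width=16, slack=7)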